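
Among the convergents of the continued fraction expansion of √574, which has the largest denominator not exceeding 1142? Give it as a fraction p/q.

√574 = [23; 1, 22, 1, 46, …] (period length 4).
Convergents:
  p_0/q_0 = 23/1
  p_1/q_1 = 24/1
  p_2/q_2 = 551/23
  p_3/q_3 = 575/24
  p_4/q_4 = 27001/1127
  p_5/q_5 = 27576/1151
q_4 = 1127 ≤ 1142 < 1151 = q_5, so the answer is 27001/1127.

27001/1127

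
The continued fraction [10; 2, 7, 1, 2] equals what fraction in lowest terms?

Using pₖ = aₖpₖ₋₁ + pₖ₋₂ and qₖ = aₖqₖ₋₁ + qₖ₋₂:
  k=0: a=10, p=10, q=1
  k=1: a=2, p=21, q=2
  k=2: a=7, p=157, q=15
  k=3: a=1, p=178, q=17
  k=4: a=2, p=513, q=49

513/49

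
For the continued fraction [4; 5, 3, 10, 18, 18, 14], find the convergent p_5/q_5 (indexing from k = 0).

Using pₖ = aₖpₖ₋₁ + pₖ₋₂, qₖ = aₖqₖ₋₁ + qₖ₋₂ (with p₋₁=1, p₋₂=0, q₋₁=0, q₋₂=1):
  k=0: a=4, p=4, q=1
  k=1: a=5, p=21, q=5
  k=2: a=3, p=67, q=16
  k=3: a=10, p=691, q=165
  k=4: a=18, p=12505, q=2986
  k=5: a=18, p=225781, q=53913

225781/53913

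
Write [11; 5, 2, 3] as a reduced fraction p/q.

Fold from the inside: start with 3/1.
  2 + 1/3 = 7/3
  5 + 3/7 = 38/7
  11 + 7/38 = 425/38

425/38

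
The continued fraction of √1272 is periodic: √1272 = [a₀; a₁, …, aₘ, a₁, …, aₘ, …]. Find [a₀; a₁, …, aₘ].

a₀ = ⌊√1272⌋ = 35.

[35; 1, 1, 1, 70]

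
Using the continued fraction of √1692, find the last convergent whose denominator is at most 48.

√1692 = [41; 7, 2, 7, 82, …] (period length 4).
Convergents:
  p_0/q_0 = 41/1
  p_1/q_1 = 288/7
  p_2/q_2 = 617/15
  p_3/q_3 = 4607/112
q_2 = 15 ≤ 48 < 112 = q_3, so the answer is 617/15.

617/15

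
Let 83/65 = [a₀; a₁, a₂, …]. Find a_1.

83 = 1·65 + 18   →  a_0 = 1
65 = 3·18 + 11   →  a_1 = 3

3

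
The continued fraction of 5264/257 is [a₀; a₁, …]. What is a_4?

3

5264 = 20·257 + 124   →  a_0 = 20
257 = 2·124 + 9   →  a_1 = 2
124 = 13·9 + 7   →  a_2 = 13
9 = 1·7 + 2   →  a_3 = 1
7 = 3·2 + 1   →  a_4 = 3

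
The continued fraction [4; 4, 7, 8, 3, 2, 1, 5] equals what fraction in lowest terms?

59148/13945

Using pₖ = aₖpₖ₋₁ + pₖ₋₂ and qₖ = aₖqₖ₋₁ + qₖ₋₂:
  k=0: a=4, p=4, q=1
  k=1: a=4, p=17, q=4
  k=2: a=7, p=123, q=29
  k=3: a=8, p=1001, q=236
  k=4: a=3, p=3126, q=737
  k=5: a=2, p=7253, q=1710
  k=6: a=1, p=10379, q=2447
  k=7: a=5, p=59148, q=13945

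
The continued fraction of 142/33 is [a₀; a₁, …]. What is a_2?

142 = 4·33 + 10   →  a_0 = 4
33 = 3·10 + 3   →  a_1 = 3
10 = 3·3 + 1   →  a_2 = 3

3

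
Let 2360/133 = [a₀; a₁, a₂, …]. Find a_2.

2360 = 17·133 + 99   →  a_0 = 17
133 = 1·99 + 34   →  a_1 = 1
99 = 2·34 + 31   →  a_2 = 2

2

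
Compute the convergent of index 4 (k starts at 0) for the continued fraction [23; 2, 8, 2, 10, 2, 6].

8849/377

Using pₖ = aₖpₖ₋₁ + pₖ₋₂, qₖ = aₖqₖ₋₁ + qₖ₋₂ (with p₋₁=1, p₋₂=0, q₋₁=0, q₋₂=1):
  k=0: a=23, p=23, q=1
  k=1: a=2, p=47, q=2
  k=2: a=8, p=399, q=17
  k=3: a=2, p=845, q=36
  k=4: a=10, p=8849, q=377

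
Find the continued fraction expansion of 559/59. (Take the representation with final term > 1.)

559 = 9*59 + 28
59 = 2*28 + 3
28 = 9*3 + 1
3 = 3*1 + 0  (stop)
So 559/59 = [9; 2, 9, 3].

[9; 2, 9, 3]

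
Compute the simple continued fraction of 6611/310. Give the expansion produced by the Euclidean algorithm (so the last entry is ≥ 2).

[21; 3, 14, 2, 3]

6611 = 21*310 + 101
310 = 3*101 + 7
101 = 14*7 + 3
7 = 2*3 + 1
3 = 3*1 + 0  (stop)
So 6611/310 = [21; 3, 14, 2, 3].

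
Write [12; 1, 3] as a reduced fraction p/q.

51/4

Fold from the inside: start with 3/1.
  1 + 1/3 = 4/3
  12 + 3/4 = 51/4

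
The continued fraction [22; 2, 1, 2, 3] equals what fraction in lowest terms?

Using pₖ = aₖpₖ₋₁ + pₖ₋₂ and qₖ = aₖqₖ₋₁ + qₖ₋₂:
  k=0: a=22, p=22, q=1
  k=1: a=2, p=45, q=2
  k=2: a=1, p=67, q=3
  k=3: a=2, p=179, q=8
  k=4: a=3, p=604, q=27

604/27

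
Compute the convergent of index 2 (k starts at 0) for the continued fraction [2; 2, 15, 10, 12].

Using pₖ = aₖpₖ₋₁ + pₖ₋₂, qₖ = aₖqₖ₋₁ + qₖ₋₂ (with p₋₁=1, p₋₂=0, q₋₁=0, q₋₂=1):
  k=0: a=2, p=2, q=1
  k=1: a=2, p=5, q=2
  k=2: a=15, p=77, q=31

77/31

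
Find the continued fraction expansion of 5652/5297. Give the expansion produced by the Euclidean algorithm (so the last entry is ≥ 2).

[1; 14, 1, 11, 1, 2, 9]

5652 = 1*5297 + 355
5297 = 14*355 + 327
355 = 1*327 + 28
327 = 11*28 + 19
28 = 1*19 + 9
19 = 2*9 + 1
9 = 9*1 + 0  (stop)
So 5652/5297 = [1; 14, 1, 11, 1, 2, 9].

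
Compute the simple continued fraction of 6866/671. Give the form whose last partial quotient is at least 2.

[10; 4, 3, 3, 7, 2]

6866 = 10·671 + 156
671 = 4·156 + 47
156 = 3·47 + 15
47 = 3·15 + 2
15 = 7·2 + 1
2 = 2·1 + 0  (stop)
So 6866/671 = [10; 4, 3, 3, 7, 2].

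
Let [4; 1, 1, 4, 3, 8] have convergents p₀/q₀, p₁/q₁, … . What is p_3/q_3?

Using pₖ = aₖpₖ₋₁ + pₖ₋₂, qₖ = aₖqₖ₋₁ + qₖ₋₂ (with p₋₁=1, p₋₂=0, q₋₁=0, q₋₂=1):
  k=0: a=4, p=4, q=1
  k=1: a=1, p=5, q=1
  k=2: a=1, p=9, q=2
  k=3: a=4, p=41, q=9

41/9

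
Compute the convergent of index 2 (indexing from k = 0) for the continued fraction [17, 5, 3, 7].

Using pₖ = aₖpₖ₋₁ + pₖ₋₂, qₖ = aₖqₖ₋₁ + qₖ₋₂ (with p₋₁=1, p₋₂=0, q₋₁=0, q₋₂=1):
  k=0: a=17, p=17, q=1
  k=1: a=5, p=86, q=5
  k=2: a=3, p=275, q=16

275/16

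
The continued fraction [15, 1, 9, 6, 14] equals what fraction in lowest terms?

Using pₖ = aₖpₖ₋₁ + pₖ₋₂ and qₖ = aₖqₖ₋₁ + qₖ₋₂:
  k=0: a=15, p=15, q=1
  k=1: a=1, p=16, q=1
  k=2: a=9, p=159, q=10
  k=3: a=6, p=970, q=61
  k=4: a=14, p=13739, q=864

13739/864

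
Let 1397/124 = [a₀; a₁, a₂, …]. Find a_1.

3

1397 = 11·124 + 33   →  a_0 = 11
124 = 3·33 + 25   →  a_1 = 3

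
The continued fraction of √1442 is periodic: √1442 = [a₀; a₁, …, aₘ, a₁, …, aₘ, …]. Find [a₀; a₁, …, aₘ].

a₀ = ⌊√1442⌋ = 37.
With m₀=0, d₀=1 and mₖ₊₁ = dₖaₖ − mₖ, dₖ₊₁ = (n − mₖ₊₁²)/dₖ, aₖ₊₁ = ⌊(a₀+mₖ₊₁)/dₖ₊₁⌋:
  k=1: m=37, d=73, a=1
  k=2: m=36, d=2, a=36
  k=3: m=36, d=73, a=1
  k=4: m=37, d=1, a=74
d=1 and a=2a₀=74 at k=4, so the next step gives (m, d) = (37, 73) again — its k=1 value — and the period has length 4.

[37; 1, 36, 1, 74]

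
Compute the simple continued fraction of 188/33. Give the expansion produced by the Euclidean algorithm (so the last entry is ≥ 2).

188 = 5×33 + 23
33 = 1×23 + 10
23 = 2×10 + 3
10 = 3×3 + 1
3 = 3×1 + 0  (stop)
So 188/33 = [5; 1, 2, 3, 3].

[5; 1, 2, 3, 3]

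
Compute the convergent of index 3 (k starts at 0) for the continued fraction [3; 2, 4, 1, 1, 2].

Using pₖ = aₖpₖ₋₁ + pₖ₋₂, qₖ = aₖqₖ₋₁ + qₖ₋₂ (with p₋₁=1, p₋₂=0, q₋₁=0, q₋₂=1):
  k=0: a=3, p=3, q=1
  k=1: a=2, p=7, q=2
  k=2: a=4, p=31, q=9
  k=3: a=1, p=38, q=11

38/11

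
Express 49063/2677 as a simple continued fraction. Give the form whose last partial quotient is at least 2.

49063 = 18*2677 + 877
2677 = 3*877 + 46
877 = 19*46 + 3
46 = 15*3 + 1
3 = 3*1 + 0  (stop)
So 49063/2677 = [18; 3, 19, 15, 3].

[18; 3, 19, 15, 3]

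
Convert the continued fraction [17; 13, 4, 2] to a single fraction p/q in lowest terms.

Using pₖ = aₖpₖ₋₁ + pₖ₋₂ and qₖ = aₖqₖ₋₁ + qₖ₋₂:
  k=0: a=17, p=17, q=1
  k=1: a=13, p=222, q=13
  k=2: a=4, p=905, q=53
  k=3: a=2, p=2032, q=119

2032/119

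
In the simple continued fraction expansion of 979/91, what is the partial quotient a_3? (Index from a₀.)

979 = 10·91 + 69   →  a_0 = 10
91 = 1·69 + 22   →  a_1 = 1
69 = 3·22 + 3   →  a_2 = 3
22 = 7·3 + 1   →  a_3 = 7

7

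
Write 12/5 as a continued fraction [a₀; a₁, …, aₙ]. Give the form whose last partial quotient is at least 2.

12 = 2×5 + 2
5 = 2×2 + 1
2 = 2×1 + 0  (stop)
So 12/5 = [2; 2, 2].

[2; 2, 2]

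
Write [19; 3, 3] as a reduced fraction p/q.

193/10

Using pₖ = aₖpₖ₋₁ + pₖ₋₂ and qₖ = aₖqₖ₋₁ + qₖ₋₂:
  k=0: a=19, p=19, q=1
  k=1: a=3, p=58, q=3
  k=2: a=3, p=193, q=10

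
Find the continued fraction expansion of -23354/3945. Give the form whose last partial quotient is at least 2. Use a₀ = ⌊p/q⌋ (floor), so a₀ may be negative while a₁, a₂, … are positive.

-23354 = -6·3945 + 316
3945 = 12·316 + 153
316 = 2·153 + 10
153 = 15·10 + 3
10 = 3·3 + 1
3 = 3·1 + 0  (stop)
So -23354/3945 = [-6; 12, 2, 15, 3, 3].

[-6; 12, 2, 15, 3, 3]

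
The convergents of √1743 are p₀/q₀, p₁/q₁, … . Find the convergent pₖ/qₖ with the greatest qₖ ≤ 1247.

41791/1001

√1743 = [41; 1, 2, 1, 82, …] (period length 4).
Convergents:
  p_0/q_0 = 41/1
  p_1/q_1 = 42/1
  p_2/q_2 = 125/3
  p_3/q_3 = 167/4
  p_4/q_4 = 13819/331
  p_5/q_5 = 13986/335
  p_6/q_6 = 41791/1001
  p_7/q_7 = 55777/1336
q_6 = 1001 ≤ 1247 < 1336 = q_7, so the answer is 41791/1001.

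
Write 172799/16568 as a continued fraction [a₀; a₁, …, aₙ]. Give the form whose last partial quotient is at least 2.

172799 = 10×16568 + 7119
16568 = 2×7119 + 2330
7119 = 3×2330 + 129
2330 = 18×129 + 8
129 = 16×8 + 1
8 = 8×1 + 0  (stop)
So 172799/16568 = [10; 2, 3, 18, 16, 8].

[10; 2, 3, 18, 16, 8]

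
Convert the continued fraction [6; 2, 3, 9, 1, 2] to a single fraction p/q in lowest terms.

Using pₖ = aₖpₖ₋₁ + pₖ₋₂ and qₖ = aₖqₖ₋₁ + qₖ₋₂:
  k=0: a=6, p=6, q=1
  k=1: a=2, p=13, q=2
  k=2: a=3, p=45, q=7
  k=3: a=9, p=418, q=65
  k=4: a=1, p=463, q=72
  k=5: a=2, p=1344, q=209

1344/209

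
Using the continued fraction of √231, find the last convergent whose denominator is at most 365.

√231 = [15; 5, 30, …] (period length 2).
Convergents:
  p_0/q_0 = 15/1
  p_1/q_1 = 76/5
  p_2/q_2 = 2295/151
  p_3/q_3 = 11551/760
q_2 = 151 ≤ 365 < 760 = q_3, so the answer is 2295/151.

2295/151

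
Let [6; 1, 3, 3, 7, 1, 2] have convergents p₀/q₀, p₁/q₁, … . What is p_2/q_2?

Using pₖ = aₖpₖ₋₁ + pₖ₋₂, qₖ = aₖqₖ₋₁ + qₖ₋₂ (with p₋₁=1, p₋₂=0, q₋₁=0, q₋₂=1):
  k=0: a=6, p=6, q=1
  k=1: a=1, p=7, q=1
  k=2: a=3, p=27, q=4

27/4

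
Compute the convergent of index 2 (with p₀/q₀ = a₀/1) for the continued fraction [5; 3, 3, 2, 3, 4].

Using pₖ = aₖpₖ₋₁ + pₖ₋₂, qₖ = aₖqₖ₋₁ + qₖ₋₂ (with p₋₁=1, p₋₂=0, q₋₁=0, q₋₂=1):
  k=0: a=5, p=5, q=1
  k=1: a=3, p=16, q=3
  k=2: a=3, p=53, q=10

53/10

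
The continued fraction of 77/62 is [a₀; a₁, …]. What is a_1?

77 = 1·62 + 15   →  a_0 = 1
62 = 4·15 + 2   →  a_1 = 4

4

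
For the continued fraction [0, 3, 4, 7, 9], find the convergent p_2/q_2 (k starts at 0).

4/13

Using pₖ = aₖpₖ₋₁ + pₖ₋₂, qₖ = aₖqₖ₋₁ + qₖ₋₂ (with p₋₁=1, p₋₂=0, q₋₁=0, q₋₂=1):
  k=0: a=0, p=0, q=1
  k=1: a=3, p=1, q=3
  k=2: a=4, p=4, q=13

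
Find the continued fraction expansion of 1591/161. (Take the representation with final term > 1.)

1591 = 9·161 + 142
161 = 1·142 + 19
142 = 7·19 + 9
19 = 2·9 + 1
9 = 9·1 + 0  (stop)
So 1591/161 = [9; 1, 7, 2, 9].

[9; 1, 7, 2, 9]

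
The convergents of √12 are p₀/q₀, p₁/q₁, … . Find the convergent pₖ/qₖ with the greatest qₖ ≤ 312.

√12 = [3; 2, 6, …] (period length 2).
Convergents:
  p_0/q_0 = 3/1
  p_1/q_1 = 7/2
  p_2/q_2 = 45/13
  p_3/q_3 = 97/28
  p_4/q_4 = 627/181
  p_5/q_5 = 1351/390
q_4 = 181 ≤ 312 < 390 = q_5, so the answer is 627/181.

627/181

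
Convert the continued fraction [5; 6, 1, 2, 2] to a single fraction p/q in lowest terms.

Fold from the inside: start with 2/1.
  2 + 1/2 = 5/2
  1 + 2/5 = 7/5
  6 + 5/7 = 47/7
  5 + 7/47 = 242/47

242/47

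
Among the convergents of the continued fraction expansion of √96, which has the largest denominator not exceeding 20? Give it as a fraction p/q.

49/5

√96 = [9; 1, 3, 1, 18, …] (period length 4).
Convergents:
  p_0/q_0 = 9/1
  p_1/q_1 = 10/1
  p_2/q_2 = 39/4
  p_3/q_3 = 49/5
  p_4/q_4 = 921/94
q_3 = 5 ≤ 20 < 94 = q_4, so the answer is 49/5.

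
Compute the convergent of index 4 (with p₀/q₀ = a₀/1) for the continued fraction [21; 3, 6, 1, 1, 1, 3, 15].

874/41

Using pₖ = aₖpₖ₋₁ + pₖ₋₂, qₖ = aₖqₖ₋₁ + qₖ₋₂ (with p₋₁=1, p₋₂=0, q₋₁=0, q₋₂=1):
  k=0: a=21, p=21, q=1
  k=1: a=3, p=64, q=3
  k=2: a=6, p=405, q=19
  k=3: a=1, p=469, q=22
  k=4: a=1, p=874, q=41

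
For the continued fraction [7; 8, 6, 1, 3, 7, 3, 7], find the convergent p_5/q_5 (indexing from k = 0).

Using pₖ = aₖpₖ₋₁ + pₖ₋₂, qₖ = aₖqₖ₋₁ + qₖ₋₂ (with p₋₁=1, p₋₂=0, q₋₁=0, q₋₂=1):
  k=0: a=7, p=7, q=1
  k=1: a=8, p=57, q=8
  k=2: a=6, p=349, q=49
  k=3: a=1, p=406, q=57
  k=4: a=3, p=1567, q=220
  k=5: a=7, p=11375, q=1597

11375/1597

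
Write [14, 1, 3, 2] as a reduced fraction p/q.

133/9

Using pₖ = aₖpₖ₋₁ + pₖ₋₂ and qₖ = aₖqₖ₋₁ + qₖ₋₂:
  k=0: a=14, p=14, q=1
  k=1: a=1, p=15, q=1
  k=2: a=3, p=59, q=4
  k=3: a=2, p=133, q=9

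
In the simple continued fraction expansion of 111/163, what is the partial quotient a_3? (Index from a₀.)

111 = 0·163 + 111   →  a_0 = 0
163 = 1·111 + 52   →  a_1 = 1
111 = 2·52 + 7   →  a_2 = 2
52 = 7·7 + 3   →  a_3 = 7

7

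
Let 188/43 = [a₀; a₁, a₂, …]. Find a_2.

1

188 = 4·43 + 16   →  a_0 = 4
43 = 2·16 + 11   →  a_1 = 2
16 = 1·11 + 5   →  a_2 = 1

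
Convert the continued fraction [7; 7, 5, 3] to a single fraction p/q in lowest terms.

821/115

Using pₖ = aₖpₖ₋₁ + pₖ₋₂ and qₖ = aₖqₖ₋₁ + qₖ₋₂:
  k=0: a=7, p=7, q=1
  k=1: a=7, p=50, q=7
  k=2: a=5, p=257, q=36
  k=3: a=3, p=821, q=115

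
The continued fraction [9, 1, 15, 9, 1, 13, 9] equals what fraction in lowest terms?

Using pₖ = aₖpₖ₋₁ + pₖ₋₂ and qₖ = aₖqₖ₋₁ + qₖ₋₂:
  k=0: a=9, p=9, q=1
  k=1: a=1, p=10, q=1
  k=2: a=15, p=159, q=16
  k=3: a=9, p=1441, q=145
  k=4: a=1, p=1600, q=161
  k=5: a=13, p=22241, q=2238
  k=6: a=9, p=201769, q=20303

201769/20303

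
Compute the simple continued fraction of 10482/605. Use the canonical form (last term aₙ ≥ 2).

10482 = 17·605 + 197
605 = 3·197 + 14
197 = 14·14 + 1
14 = 14·1 + 0  (stop)
So 10482/605 = [17; 3, 14, 14].

[17; 3, 14, 14]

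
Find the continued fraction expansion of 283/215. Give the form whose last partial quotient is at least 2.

[1; 3, 6, 5, 2]

283 = 1*215 + 68
215 = 3*68 + 11
68 = 6*11 + 2
11 = 5*2 + 1
2 = 2*1 + 0  (stop)
So 283/215 = [1; 3, 6, 5, 2].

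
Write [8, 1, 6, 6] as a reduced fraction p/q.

Fold from the inside: start with 6/1.
  6 + 1/6 = 37/6
  1 + 6/37 = 43/37
  8 + 37/43 = 381/43

381/43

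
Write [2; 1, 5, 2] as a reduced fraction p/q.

Fold from the inside: start with 2/1.
  5 + 1/2 = 11/2
  1 + 2/11 = 13/11
  2 + 11/13 = 37/13

37/13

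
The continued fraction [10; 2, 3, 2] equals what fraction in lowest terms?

Fold from the inside: start with 2/1.
  3 + 1/2 = 7/2
  2 + 2/7 = 16/7
  10 + 7/16 = 167/16

167/16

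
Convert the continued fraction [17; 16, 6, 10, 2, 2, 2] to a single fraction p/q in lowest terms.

210151/12317

Fold from the inside: start with 2/1.
  2 + 1/2 = 5/2
  2 + 2/5 = 12/5
  10 + 5/12 = 125/12
  6 + 12/125 = 762/125
  16 + 125/762 = 12317/762
  17 + 762/12317 = 210151/12317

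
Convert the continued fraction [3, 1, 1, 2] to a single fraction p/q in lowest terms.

Fold from the inside: start with 2/1.
  1 + 1/2 = 3/2
  1 + 2/3 = 5/3
  3 + 3/5 = 18/5

18/5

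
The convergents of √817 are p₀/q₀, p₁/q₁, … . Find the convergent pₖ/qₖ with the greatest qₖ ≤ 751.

19751/691

√817 = [28; 1, 1, 2, 1, 1, 56, …] (period length 6).
Convergents:
  p_0/q_0 = 28/1
  p_1/q_1 = 29/1
  p_2/q_2 = 57/2
  p_3/q_3 = 143/5
  p_4/q_4 = 200/7
  p_5/q_5 = 343/12
  p_6/q_6 = 19408/679
  p_7/q_7 = 19751/691
  p_8/q_8 = 39159/1370
q_7 = 691 ≤ 751 < 1370 = q_8, so the answer is 19751/691.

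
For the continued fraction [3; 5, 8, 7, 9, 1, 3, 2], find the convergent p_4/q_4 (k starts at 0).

Using pₖ = aₖpₖ₋₁ + pₖ₋₂, qₖ = aₖqₖ₋₁ + qₖ₋₂ (with p₋₁=1, p₋₂=0, q₋₁=0, q₋₂=1):
  k=0: a=3, p=3, q=1
  k=1: a=5, p=16, q=5
  k=2: a=8, p=131, q=41
  k=3: a=7, p=933, q=292
  k=4: a=9, p=8528, q=2669

8528/2669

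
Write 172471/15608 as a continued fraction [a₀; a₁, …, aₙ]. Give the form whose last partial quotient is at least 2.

[11; 19, 1, 14, 17, 3]

172471 = 11×15608 + 783
15608 = 19×783 + 731
783 = 1×731 + 52
731 = 14×52 + 3
52 = 17×3 + 1
3 = 3×1 + 0  (stop)
So 172471/15608 = [11; 19, 1, 14, 17, 3].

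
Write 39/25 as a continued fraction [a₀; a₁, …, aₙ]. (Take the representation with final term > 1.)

[1; 1, 1, 3, 1, 2]

39 = 1×25 + 14
25 = 1×14 + 11
14 = 1×11 + 3
11 = 3×3 + 2
3 = 1×2 + 1
2 = 2×1 + 0  (stop)
So 39/25 = [1; 1, 1, 3, 1, 2].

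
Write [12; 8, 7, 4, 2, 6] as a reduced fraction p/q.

Fold from the inside: start with 6/1.
  2 + 1/6 = 13/6
  4 + 6/13 = 58/13
  7 + 13/58 = 419/58
  8 + 58/419 = 3410/419
  12 + 419/3410 = 41339/3410

41339/3410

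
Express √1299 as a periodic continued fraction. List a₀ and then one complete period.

a₀ = ⌊√1299⌋ = 36.
With m₀=0, d₀=1 and mₖ₊₁ = dₖaₖ − mₖ, dₖ₊₁ = (n − mₖ₊₁²)/dₖ, aₖ₊₁ = ⌊(a₀+mₖ₊₁)/dₖ₊₁⌋:
  k=1: m=36, d=3, a=24
  k=2: m=36, d=1, a=72
d=1 and a=2a₀=72 at k=2, so the next step gives (m, d) = (36, 3) again — its k=1 value — and the period has length 2.

[36; 24, 72]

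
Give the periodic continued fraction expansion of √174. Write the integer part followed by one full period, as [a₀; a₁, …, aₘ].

a₀ = ⌊√174⌋ = 13.
With m₀=0, d₀=1 and mₖ₊₁ = dₖaₖ − mₖ, dₖ₊₁ = (n − mₖ₊₁²)/dₖ, aₖ₊₁ = ⌊(a₀+mₖ₊₁)/dₖ₊₁⌋:
  k=1: m=13, d=5, a=5
  k=2: m=12, d=6, a=4
  k=3: m=12, d=5, a=5
  k=4: m=13, d=1, a=26
d=1 and a=2a₀=26 at k=4, so the next step gives (m, d) = (13, 5) again — its k=1 value — and the period has length 4.

[13; 5, 4, 5, 26]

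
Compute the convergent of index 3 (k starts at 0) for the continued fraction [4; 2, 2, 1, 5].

31/7

Using pₖ = aₖpₖ₋₁ + pₖ₋₂, qₖ = aₖqₖ₋₁ + qₖ₋₂ (with p₋₁=1, p₋₂=0, q₋₁=0, q₋₂=1):
  k=0: a=4, p=4, q=1
  k=1: a=2, p=9, q=2
  k=2: a=2, p=22, q=5
  k=3: a=1, p=31, q=7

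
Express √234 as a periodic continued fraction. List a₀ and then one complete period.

[15; 3, 2, 1, 2, 1, 2, 3, 30]

a₀ = ⌊√234⌋ = 15.
With m₀=0, d₀=1 and mₖ₊₁ = dₖaₖ − mₖ, dₖ₊₁ = (n − mₖ₊₁²)/dₖ, aₖ₊₁ = ⌊(a₀+mₖ₊₁)/dₖ₊₁⌋:
  k=1: m=15, d=9, a=3
  k=2: m=12, d=10, a=2
  k=3: m=8, d=17, a=1
  k=4: m=9, d=9, a=2
  k=5: m=9, d=17, a=1
  k=6: m=8, d=10, a=2
  k=7: m=12, d=9, a=3
  k=8: m=15, d=1, a=30
d=1 and a=2a₀=30 at k=8, so the next step gives (m, d) = (15, 9) again — its k=1 value — and the period has length 8.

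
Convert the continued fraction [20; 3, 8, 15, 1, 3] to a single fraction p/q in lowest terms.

32248/1587

Fold from the inside: start with 3/1.
  1 + 1/3 = 4/3
  15 + 3/4 = 63/4
  8 + 4/63 = 508/63
  3 + 63/508 = 1587/508
  20 + 508/1587 = 32248/1587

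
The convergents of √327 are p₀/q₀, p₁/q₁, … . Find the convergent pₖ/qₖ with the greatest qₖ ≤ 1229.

7830/433

√327 = [18; 12, 36, …] (period length 2).
Convergents:
  p_0/q_0 = 18/1
  p_1/q_1 = 217/12
  p_2/q_2 = 7830/433
  p_3/q_3 = 94177/5208
q_2 = 433 ≤ 1229 < 5208 = q_3, so the answer is 7830/433.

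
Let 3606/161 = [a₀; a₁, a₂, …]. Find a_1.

2

3606 = 22·161 + 64   →  a_0 = 22
161 = 2·64 + 33   →  a_1 = 2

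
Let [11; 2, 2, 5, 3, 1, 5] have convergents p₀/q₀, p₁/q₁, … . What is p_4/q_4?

Using pₖ = aₖpₖ₋₁ + pₖ₋₂, qₖ = aₖqₖ₋₁ + qₖ₋₂ (with p₋₁=1, p₋₂=0, q₋₁=0, q₋₂=1):
  k=0: a=11, p=11, q=1
  k=1: a=2, p=23, q=2
  k=2: a=2, p=57, q=5
  k=3: a=5, p=308, q=27
  k=4: a=3, p=981, q=86

981/86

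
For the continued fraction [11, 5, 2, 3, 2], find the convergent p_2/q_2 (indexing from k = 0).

Using pₖ = aₖpₖ₋₁ + pₖ₋₂, qₖ = aₖqₖ₋₁ + qₖ₋₂ (with p₋₁=1, p₋₂=0, q₋₁=0, q₋₂=1):
  k=0: a=11, p=11, q=1
  k=1: a=5, p=56, q=5
  k=2: a=2, p=123, q=11

123/11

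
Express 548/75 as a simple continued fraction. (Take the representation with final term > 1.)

[7; 3, 3, 1, 5]

548 = 7*75 + 23
75 = 3*23 + 6
23 = 3*6 + 5
6 = 1*5 + 1
5 = 5*1 + 0  (stop)
So 548/75 = [7; 3, 3, 1, 5].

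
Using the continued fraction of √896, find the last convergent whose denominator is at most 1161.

√896 = [29; 1, 13, 1, 58, …] (period length 4).
Convergents:
  p_0/q_0 = 29/1
  p_1/q_1 = 30/1
  p_2/q_2 = 419/14
  p_3/q_3 = 449/15
  p_4/q_4 = 26461/884
  p_5/q_5 = 26910/899
  p_6/q_6 = 376291/12571
q_5 = 899 ≤ 1161 < 12571 = q_6, so the answer is 26910/899.

26910/899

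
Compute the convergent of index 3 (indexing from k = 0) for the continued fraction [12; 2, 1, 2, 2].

99/8

Using pₖ = aₖpₖ₋₁ + pₖ₋₂, qₖ = aₖqₖ₋₁ + qₖ₋₂ (with p₋₁=1, p₋₂=0, q₋₁=0, q₋₂=1):
  k=0: a=12, p=12, q=1
  k=1: a=2, p=25, q=2
  k=2: a=1, p=37, q=3
  k=3: a=2, p=99, q=8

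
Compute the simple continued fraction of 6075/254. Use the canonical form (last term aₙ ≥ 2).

6075 = 23×254 + 233
254 = 1×233 + 21
233 = 11×21 + 2
21 = 10×2 + 1
2 = 2×1 + 0  (stop)
So 6075/254 = [23; 1, 11, 10, 2].

[23; 1, 11, 10, 2]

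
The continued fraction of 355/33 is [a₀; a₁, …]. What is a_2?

3

355 = 10·33 + 25   →  a_0 = 10
33 = 1·25 + 8   →  a_1 = 1
25 = 3·8 + 1   →  a_2 = 3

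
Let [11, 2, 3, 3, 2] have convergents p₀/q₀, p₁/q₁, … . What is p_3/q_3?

Using pₖ = aₖpₖ₋₁ + pₖ₋₂, qₖ = aₖqₖ₋₁ + qₖ₋₂ (with p₋₁=1, p₋₂=0, q₋₁=0, q₋₂=1):
  k=0: a=11, p=11, q=1
  k=1: a=2, p=23, q=2
  k=2: a=3, p=80, q=7
  k=3: a=3, p=263, q=23

263/23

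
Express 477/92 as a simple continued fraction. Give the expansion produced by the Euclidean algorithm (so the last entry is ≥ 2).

477 = 5·92 + 17
92 = 5·17 + 7
17 = 2·7 + 3
7 = 2·3 + 1
3 = 3·1 + 0  (stop)
So 477/92 = [5; 5, 2, 2, 3].

[5; 5, 2, 2, 3]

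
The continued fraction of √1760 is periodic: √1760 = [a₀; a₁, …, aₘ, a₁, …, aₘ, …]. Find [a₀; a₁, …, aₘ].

[41; 1, 19, 1, 82]

a₀ = ⌊√1760⌋ = 41.
With m₀=0, d₀=1 and mₖ₊₁ = dₖaₖ − mₖ, dₖ₊₁ = (n − mₖ₊₁²)/dₖ, aₖ₊₁ = ⌊(a₀+mₖ₊₁)/dₖ₊₁⌋:
  k=1: m=41, d=79, a=1
  k=2: m=38, d=4, a=19
  k=3: m=38, d=79, a=1
  k=4: m=41, d=1, a=82
d=1 and a=2a₀=82 at k=4, so the next step gives (m, d) = (41, 79) again — its k=1 value — and the period has length 4.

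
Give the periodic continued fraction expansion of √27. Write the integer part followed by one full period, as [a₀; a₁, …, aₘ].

[5; 5, 10]

a₀ = ⌊√27⌋ = 5.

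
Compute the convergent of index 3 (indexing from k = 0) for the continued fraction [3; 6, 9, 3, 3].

541/171

Using pₖ = aₖpₖ₋₁ + pₖ₋₂, qₖ = aₖqₖ₋₁ + qₖ₋₂ (with p₋₁=1, p₋₂=0, q₋₁=0, q₋₂=1):
  k=0: a=3, p=3, q=1
  k=1: a=6, p=19, q=6
  k=2: a=9, p=174, q=55
  k=3: a=3, p=541, q=171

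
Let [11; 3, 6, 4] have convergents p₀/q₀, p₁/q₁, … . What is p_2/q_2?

Using pₖ = aₖpₖ₋₁ + pₖ₋₂, qₖ = aₖqₖ₋₁ + qₖ₋₂ (with p₋₁=1, p₋₂=0, q₋₁=0, q₋₂=1):
  k=0: a=11, p=11, q=1
  k=1: a=3, p=34, q=3
  k=2: a=6, p=215, q=19

215/19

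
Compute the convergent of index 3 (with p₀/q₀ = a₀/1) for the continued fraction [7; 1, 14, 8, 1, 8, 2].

Using pₖ = aₖpₖ₋₁ + pₖ₋₂, qₖ = aₖqₖ₋₁ + qₖ₋₂ (with p₋₁=1, p₋₂=0, q₋₁=0, q₋₂=1):
  k=0: a=7, p=7, q=1
  k=1: a=1, p=8, q=1
  k=2: a=14, p=119, q=15
  k=3: a=8, p=960, q=121

960/121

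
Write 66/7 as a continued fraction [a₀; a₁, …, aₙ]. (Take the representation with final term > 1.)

66 = 9×7 + 3
7 = 2×3 + 1
3 = 3×1 + 0  (stop)
So 66/7 = [9; 2, 3].

[9; 2, 3]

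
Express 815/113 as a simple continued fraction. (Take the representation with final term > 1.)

[7; 4, 1, 2, 2, 3]

815 = 7*113 + 24
113 = 4*24 + 17
24 = 1*17 + 7
17 = 2*7 + 3
7 = 2*3 + 1
3 = 3*1 + 0  (stop)
So 815/113 = [7; 4, 1, 2, 2, 3].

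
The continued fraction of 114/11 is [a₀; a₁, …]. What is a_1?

114 = 10·11 + 4   →  a_0 = 10
11 = 2·4 + 3   →  a_1 = 2

2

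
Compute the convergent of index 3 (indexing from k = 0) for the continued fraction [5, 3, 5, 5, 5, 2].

Using pₖ = aₖpₖ₋₁ + pₖ₋₂, qₖ = aₖqₖ₋₁ + qₖ₋₂ (with p₋₁=1, p₋₂=0, q₋₁=0, q₋₂=1):
  k=0: a=5, p=5, q=1
  k=1: a=3, p=16, q=3
  k=2: a=5, p=85, q=16
  k=3: a=5, p=441, q=83

441/83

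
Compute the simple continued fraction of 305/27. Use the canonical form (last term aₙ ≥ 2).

305 = 11×27 + 8
27 = 3×8 + 3
8 = 2×3 + 2
3 = 1×2 + 1
2 = 2×1 + 0  (stop)
So 305/27 = [11; 3, 2, 1, 2].

[11; 3, 2, 1, 2]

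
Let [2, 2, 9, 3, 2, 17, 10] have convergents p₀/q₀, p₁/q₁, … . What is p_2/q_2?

Using pₖ = aₖpₖ₋₁ + pₖ₋₂, qₖ = aₖqₖ₋₁ + qₖ₋₂ (with p₋₁=1, p₋₂=0, q₋₁=0, q₋₂=1):
  k=0: a=2, p=2, q=1
  k=1: a=2, p=5, q=2
  k=2: a=9, p=47, q=19

47/19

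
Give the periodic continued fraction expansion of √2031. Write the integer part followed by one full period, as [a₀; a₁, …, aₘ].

[45; 15, 90]

a₀ = ⌊√2031⌋ = 45.
With m₀=0, d₀=1 and mₖ₊₁ = dₖaₖ − mₖ, dₖ₊₁ = (n − mₖ₊₁²)/dₖ, aₖ₊₁ = ⌊(a₀+mₖ₊₁)/dₖ₊₁⌋:
  k=1: m=45, d=6, a=15
  k=2: m=45, d=1, a=90
d=1 and a=2a₀=90 at k=2, so the next step gives (m, d) = (45, 6) again — its k=1 value — and the period has length 2.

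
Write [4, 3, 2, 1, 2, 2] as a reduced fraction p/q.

275/64

Using pₖ = aₖpₖ₋₁ + pₖ₋₂ and qₖ = aₖqₖ₋₁ + qₖ₋₂:
  k=0: a=4, p=4, q=1
  k=1: a=3, p=13, q=3
  k=2: a=2, p=30, q=7
  k=3: a=1, p=43, q=10
  k=4: a=2, p=116, q=27
  k=5: a=2, p=275, q=64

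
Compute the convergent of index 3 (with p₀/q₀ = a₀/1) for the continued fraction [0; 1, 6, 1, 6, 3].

Using pₖ = aₖpₖ₋₁ + pₖ₋₂, qₖ = aₖqₖ₋₁ + qₖ₋₂ (with p₋₁=1, p₋₂=0, q₋₁=0, q₋₂=1):
  k=0: a=0, p=0, q=1
  k=1: a=1, p=1, q=1
  k=2: a=6, p=6, q=7
  k=3: a=1, p=7, q=8

7/8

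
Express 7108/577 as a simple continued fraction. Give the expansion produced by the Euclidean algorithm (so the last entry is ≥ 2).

7108 = 12*577 + 184
577 = 3*184 + 25
184 = 7*25 + 9
25 = 2*9 + 7
9 = 1*7 + 2
7 = 3*2 + 1
2 = 2*1 + 0  (stop)
So 7108/577 = [12; 3, 7, 2, 1, 3, 2].

[12; 3, 7, 2, 1, 3, 2]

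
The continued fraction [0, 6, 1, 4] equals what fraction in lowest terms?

5/34

Fold from the inside: start with 4/1.
  1 + 1/4 = 5/4
  6 + 4/5 = 34/5
  0 + 5/34 = 5/34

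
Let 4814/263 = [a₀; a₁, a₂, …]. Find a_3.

2

4814 = 18·263 + 80   →  a_0 = 18
263 = 3·80 + 23   →  a_1 = 3
80 = 3·23 + 11   →  a_2 = 3
23 = 2·11 + 1   →  a_3 = 2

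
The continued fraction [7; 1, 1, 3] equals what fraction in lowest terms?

Using pₖ = aₖpₖ₋₁ + pₖ₋₂ and qₖ = aₖqₖ₋₁ + qₖ₋₂:
  k=0: a=7, p=7, q=1
  k=1: a=1, p=8, q=1
  k=2: a=1, p=15, q=2
  k=3: a=3, p=53, q=7

53/7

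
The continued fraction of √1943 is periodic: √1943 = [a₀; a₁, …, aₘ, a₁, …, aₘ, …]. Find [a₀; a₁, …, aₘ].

a₀ = ⌊√1943⌋ = 44.
With m₀=0, d₀=1 and mₖ₊₁ = dₖaₖ − mₖ, dₖ₊₁ = (n − mₖ₊₁²)/dₖ, aₖ₊₁ = ⌊(a₀+mₖ₊₁)/dₖ₊₁⌋:
  k=1: m=44, d=7, a=12
  k=2: m=40, d=49, a=1
  k=3: m=9, d=38, a=1
  k=4: m=29, d=29, a=2
  k=5: m=29, d=38, a=1
  k=6: m=9, d=49, a=1
  k=7: m=40, d=7, a=12
  k=8: m=44, d=1, a=88
d=1 and a=2a₀=88 at k=8, so the next step gives (m, d) = (44, 7) again — its k=1 value — and the period has length 8.

[44; 12, 1, 1, 2, 1, 1, 12, 88]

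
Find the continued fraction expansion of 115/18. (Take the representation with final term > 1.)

115 = 6×18 + 7
18 = 2×7 + 4
7 = 1×4 + 3
4 = 1×3 + 1
3 = 3×1 + 0  (stop)
So 115/18 = [6; 2, 1, 1, 3].

[6; 2, 1, 1, 3]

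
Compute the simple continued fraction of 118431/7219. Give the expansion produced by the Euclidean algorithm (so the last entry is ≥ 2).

[16; 2, 2, 6, 1, 13, 14]

118431 = 16·7219 + 2927
7219 = 2·2927 + 1365
2927 = 2·1365 + 197
1365 = 6·197 + 183
197 = 1·183 + 14
183 = 13·14 + 1
14 = 14·1 + 0  (stop)
So 118431/7219 = [16; 2, 2, 6, 1, 13, 14].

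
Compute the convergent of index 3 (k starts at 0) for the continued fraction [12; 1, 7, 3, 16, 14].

322/25

Using pₖ = aₖpₖ₋₁ + pₖ₋₂, qₖ = aₖqₖ₋₁ + qₖ₋₂ (with p₋₁=1, p₋₂=0, q₋₁=0, q₋₂=1):
  k=0: a=12, p=12, q=1
  k=1: a=1, p=13, q=1
  k=2: a=7, p=103, q=8
  k=3: a=3, p=322, q=25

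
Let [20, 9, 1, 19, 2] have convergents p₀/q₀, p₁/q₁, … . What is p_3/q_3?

4000/199

Using pₖ = aₖpₖ₋₁ + pₖ₋₂, qₖ = aₖqₖ₋₁ + qₖ₋₂ (with p₋₁=1, p₋₂=0, q₋₁=0, q₋₂=1):
  k=0: a=20, p=20, q=1
  k=1: a=9, p=181, q=9
  k=2: a=1, p=201, q=10
  k=3: a=19, p=4000, q=199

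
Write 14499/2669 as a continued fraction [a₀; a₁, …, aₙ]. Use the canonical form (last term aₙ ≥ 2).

14499 = 5×2669 + 1154
2669 = 2×1154 + 361
1154 = 3×361 + 71
361 = 5×71 + 6
71 = 11×6 + 5
6 = 1×5 + 1
5 = 5×1 + 0  (stop)
So 14499/2669 = [5; 2, 3, 5, 11, 1, 5].

[5; 2, 3, 5, 11, 1, 5]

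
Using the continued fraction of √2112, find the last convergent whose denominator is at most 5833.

√2112 = [45; 1, 21, 1, 90, …] (period length 4).
Convergents:
  p_0/q_0 = 45/1
  p_1/q_1 = 46/1
  p_2/q_2 = 1011/22
  p_3/q_3 = 1057/23
  p_4/q_4 = 96141/2092
  p_5/q_5 = 97198/2115
  p_6/q_6 = 2137299/46507
q_5 = 2115 ≤ 5833 < 46507 = q_6, so the answer is 97198/2115.

97198/2115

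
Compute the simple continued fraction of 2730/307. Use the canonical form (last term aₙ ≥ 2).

2730 = 8×307 + 274
307 = 1×274 + 33
274 = 8×33 + 10
33 = 3×10 + 3
10 = 3×3 + 1
3 = 3×1 + 0  (stop)
So 2730/307 = [8; 1, 8, 3, 3, 3].

[8; 1, 8, 3, 3, 3]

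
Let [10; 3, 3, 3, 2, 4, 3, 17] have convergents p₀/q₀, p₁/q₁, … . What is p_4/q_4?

783/76

Using pₖ = aₖpₖ₋₁ + pₖ₋₂, qₖ = aₖqₖ₋₁ + qₖ₋₂ (with p₋₁=1, p₋₂=0, q₋₁=0, q₋₂=1):
  k=0: a=10, p=10, q=1
  k=1: a=3, p=31, q=3
  k=2: a=3, p=103, q=10
  k=3: a=3, p=340, q=33
  k=4: a=2, p=783, q=76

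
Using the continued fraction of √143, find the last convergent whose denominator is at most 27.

√143 = [11; 1, 22, …] (period length 2).
Convergents:
  p_0/q_0 = 11/1
  p_1/q_1 = 12/1
  p_2/q_2 = 275/23
  p_3/q_3 = 287/24
  p_4/q_4 = 6589/551
q_3 = 24 ≤ 27 < 551 = q_4, so the answer is 287/24.

287/24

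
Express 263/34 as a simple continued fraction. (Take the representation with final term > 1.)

[7; 1, 2, 1, 3, 2]

263 = 7*34 + 25
34 = 1*25 + 9
25 = 2*9 + 7
9 = 1*7 + 2
7 = 3*2 + 1
2 = 2*1 + 0  (stop)
So 263/34 = [7; 1, 2, 1, 3, 2].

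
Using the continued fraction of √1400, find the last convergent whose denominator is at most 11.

√1400 = [37; 2, 2, 2, 74, …] (period length 4).
Convergents:
  p_0/q_0 = 37/1
  p_1/q_1 = 75/2
  p_2/q_2 = 187/5
  p_3/q_3 = 449/12
q_2 = 5 ≤ 11 < 12 = q_3, so the answer is 187/5.

187/5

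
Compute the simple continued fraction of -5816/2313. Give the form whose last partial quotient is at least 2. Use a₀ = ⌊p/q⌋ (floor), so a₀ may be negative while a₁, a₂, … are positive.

-5816 = -3*2313 + 1123
2313 = 2*1123 + 67
1123 = 16*67 + 51
67 = 1*51 + 16
51 = 3*16 + 3
16 = 5*3 + 1
3 = 3*1 + 0  (stop)
So -5816/2313 = [-3; 2, 16, 1, 3, 5, 3].

[-3; 2, 16, 1, 3, 5, 3]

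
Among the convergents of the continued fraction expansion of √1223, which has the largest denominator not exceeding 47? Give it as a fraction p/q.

√1223 = [34; 1, 33, 1, 68, …] (period length 4).
Convergents:
  p_0/q_0 = 34/1
  p_1/q_1 = 35/1
  p_2/q_2 = 1189/34
  p_3/q_3 = 1224/35
  p_4/q_4 = 84421/2414
q_3 = 35 ≤ 47 < 2414 = q_4, so the answer is 1224/35.

1224/35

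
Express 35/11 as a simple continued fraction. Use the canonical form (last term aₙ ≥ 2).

[3; 5, 2]

35 = 3×11 + 2
11 = 5×2 + 1
2 = 2×1 + 0  (stop)
So 35/11 = [3; 5, 2].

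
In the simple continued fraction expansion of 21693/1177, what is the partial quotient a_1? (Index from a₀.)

21693 = 18·1177 + 507   →  a_0 = 18
1177 = 2·507 + 163   →  a_1 = 2

2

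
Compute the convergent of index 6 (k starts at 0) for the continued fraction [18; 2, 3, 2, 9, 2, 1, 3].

8647/469

Using pₖ = aₖpₖ₋₁ + pₖ₋₂, qₖ = aₖqₖ₋₁ + qₖ₋₂ (with p₋₁=1, p₋₂=0, q₋₁=0, q₋₂=1):
  k=0: a=18, p=18, q=1
  k=1: a=2, p=37, q=2
  k=2: a=3, p=129, q=7
  k=3: a=2, p=295, q=16
  k=4: a=9, p=2784, q=151
  k=5: a=2, p=5863, q=318
  k=6: a=1, p=8647, q=469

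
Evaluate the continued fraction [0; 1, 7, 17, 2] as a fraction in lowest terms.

247/282

Fold from the inside: start with 2/1.
  17 + 1/2 = 35/2
  7 + 2/35 = 247/35
  1 + 35/247 = 282/247
  0 + 247/282 = 247/282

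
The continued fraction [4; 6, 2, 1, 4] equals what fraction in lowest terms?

370/89

Using pₖ = aₖpₖ₋₁ + pₖ₋₂ and qₖ = aₖqₖ₋₁ + qₖ₋₂:
  k=0: a=4, p=4, q=1
  k=1: a=6, p=25, q=6
  k=2: a=2, p=54, q=13
  k=3: a=1, p=79, q=19
  k=4: a=4, p=370, q=89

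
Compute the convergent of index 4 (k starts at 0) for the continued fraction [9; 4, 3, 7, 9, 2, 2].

8013/868

Using pₖ = aₖpₖ₋₁ + pₖ₋₂, qₖ = aₖqₖ₋₁ + qₖ₋₂ (with p₋₁=1, p₋₂=0, q₋₁=0, q₋₂=1):
  k=0: a=9, p=9, q=1
  k=1: a=4, p=37, q=4
  k=2: a=3, p=120, q=13
  k=3: a=7, p=877, q=95
  k=4: a=9, p=8013, q=868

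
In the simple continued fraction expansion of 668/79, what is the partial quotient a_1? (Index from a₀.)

2

668 = 8·79 + 36   →  a_0 = 8
79 = 2·36 + 7   →  a_1 = 2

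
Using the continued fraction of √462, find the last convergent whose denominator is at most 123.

1827/85

√462 = [21; 2, 42, …] (period length 2).
Convergents:
  p_0/q_0 = 21/1
  p_1/q_1 = 43/2
  p_2/q_2 = 1827/85
  p_3/q_3 = 3697/172
q_2 = 85 ≤ 123 < 172 = q_3, so the answer is 1827/85.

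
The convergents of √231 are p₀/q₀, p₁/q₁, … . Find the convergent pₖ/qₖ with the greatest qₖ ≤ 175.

√231 = [15; 5, 30, …] (period length 2).
Convergents:
  p_0/q_0 = 15/1
  p_1/q_1 = 76/5
  p_2/q_2 = 2295/151
  p_3/q_3 = 11551/760
q_2 = 151 ≤ 175 < 760 = q_3, so the answer is 2295/151.

2295/151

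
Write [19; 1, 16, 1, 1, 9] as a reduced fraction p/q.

Using pₖ = aₖpₖ₋₁ + pₖ₋₂ and qₖ = aₖqₖ₋₁ + qₖ₋₂:
  k=0: a=19, p=19, q=1
  k=1: a=1, p=20, q=1
  k=2: a=16, p=339, q=17
  k=3: a=1, p=359, q=18
  k=4: a=1, p=698, q=35
  k=5: a=9, p=6641, q=333

6641/333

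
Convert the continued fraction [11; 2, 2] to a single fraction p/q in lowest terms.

57/5

Fold from the inside: start with 2/1.
  2 + 1/2 = 5/2
  11 + 2/5 = 57/5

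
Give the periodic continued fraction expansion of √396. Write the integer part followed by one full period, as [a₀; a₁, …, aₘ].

a₀ = ⌊√396⌋ = 19.
With m₀=0, d₀=1 and mₖ₊₁ = dₖaₖ − mₖ, dₖ₊₁ = (n − mₖ₊₁²)/dₖ, aₖ₊₁ = ⌊(a₀+mₖ₊₁)/dₖ₊₁⌋:
  k=1: m=19, d=35, a=1
  k=2: m=16, d=4, a=8
  k=3: m=16, d=35, a=1
  k=4: m=19, d=1, a=38
d=1 and a=2a₀=38 at k=4, so the next step gives (m, d) = (19, 35) again — its k=1 value — and the period has length 4.

[19; 1, 8, 1, 38]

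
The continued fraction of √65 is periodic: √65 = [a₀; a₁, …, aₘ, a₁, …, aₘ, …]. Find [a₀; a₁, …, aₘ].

a₀ = ⌊√65⌋ = 8.
With m₀=0, d₀=1 and mₖ₊₁ = dₖaₖ − mₖ, dₖ₊₁ = (n − mₖ₊₁²)/dₖ, aₖ₊₁ = ⌊(a₀+mₖ₊₁)/dₖ₊₁⌋:
  k=1: m=8, d=1, a=16
d=1 and a=2a₀=16 at k=1, so the next step gives (m, d) = (8, 1) again — its k=1 value — and the period has length 1.

[8; 16]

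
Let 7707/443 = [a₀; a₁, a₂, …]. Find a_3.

1

7707 = 17·443 + 176   →  a_0 = 17
443 = 2·176 + 91   →  a_1 = 2
176 = 1·91 + 85   →  a_2 = 1
91 = 1·85 + 6   →  a_3 = 1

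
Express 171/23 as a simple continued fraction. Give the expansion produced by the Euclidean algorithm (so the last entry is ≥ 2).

[7; 2, 3, 3]

171 = 7*23 + 10
23 = 2*10 + 3
10 = 3*3 + 1
3 = 3*1 + 0  (stop)
So 171/23 = [7; 2, 3, 3].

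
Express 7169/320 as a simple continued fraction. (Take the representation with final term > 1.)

7169 = 22*320 + 129
320 = 2*129 + 62
129 = 2*62 + 5
62 = 12*5 + 2
5 = 2*2 + 1
2 = 2*1 + 0  (stop)
So 7169/320 = [22; 2, 2, 12, 2, 2].

[22; 2, 2, 12, 2, 2]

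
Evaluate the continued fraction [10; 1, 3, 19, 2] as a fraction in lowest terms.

1699/158

Using pₖ = aₖpₖ₋₁ + pₖ₋₂ and qₖ = aₖqₖ₋₁ + qₖ₋₂:
  k=0: a=10, p=10, q=1
  k=1: a=1, p=11, q=1
  k=2: a=3, p=43, q=4
  k=3: a=19, p=828, q=77
  k=4: a=2, p=1699, q=158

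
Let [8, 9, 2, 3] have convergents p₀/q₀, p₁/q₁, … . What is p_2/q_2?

Using pₖ = aₖpₖ₋₁ + pₖ₋₂, qₖ = aₖqₖ₋₁ + qₖ₋₂ (with p₋₁=1, p₋₂=0, q₋₁=0, q₋₂=1):
  k=0: a=8, p=8, q=1
  k=1: a=9, p=73, q=9
  k=2: a=2, p=154, q=19

154/19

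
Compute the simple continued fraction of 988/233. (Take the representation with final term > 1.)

[4; 4, 6, 4, 2]

988 = 4*233 + 56
233 = 4*56 + 9
56 = 6*9 + 2
9 = 4*2 + 1
2 = 2*1 + 0  (stop)
So 988/233 = [4; 4, 6, 4, 2].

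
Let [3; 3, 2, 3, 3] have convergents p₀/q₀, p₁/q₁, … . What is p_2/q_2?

23/7

Using pₖ = aₖpₖ₋₁ + pₖ₋₂, qₖ = aₖqₖ₋₁ + qₖ₋₂ (with p₋₁=1, p₋₂=0, q₋₁=0, q₋₂=1):
  k=0: a=3, p=3, q=1
  k=1: a=3, p=10, q=3
  k=2: a=2, p=23, q=7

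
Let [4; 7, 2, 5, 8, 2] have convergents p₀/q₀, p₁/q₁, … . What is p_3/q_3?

339/82

Using pₖ = aₖpₖ₋₁ + pₖ₋₂, qₖ = aₖqₖ₋₁ + qₖ₋₂ (with p₋₁=1, p₋₂=0, q₋₁=0, q₋₂=1):
  k=0: a=4, p=4, q=1
  k=1: a=7, p=29, q=7
  k=2: a=2, p=62, q=15
  k=3: a=5, p=339, q=82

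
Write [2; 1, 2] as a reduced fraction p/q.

Using pₖ = aₖpₖ₋₁ + pₖ₋₂ and qₖ = aₖqₖ₋₁ + qₖ₋₂:
  k=0: a=2, p=2, q=1
  k=1: a=1, p=3, q=1
  k=2: a=2, p=8, q=3

8/3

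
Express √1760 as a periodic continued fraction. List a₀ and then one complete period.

[41; 1, 19, 1, 82]

a₀ = ⌊√1760⌋ = 41.
With m₀=0, d₀=1 and mₖ₊₁ = dₖaₖ − mₖ, dₖ₊₁ = (n − mₖ₊₁²)/dₖ, aₖ₊₁ = ⌊(a₀+mₖ₊₁)/dₖ₊₁⌋:
  k=1: m=41, d=79, a=1
  k=2: m=38, d=4, a=19
  k=3: m=38, d=79, a=1
  k=4: m=41, d=1, a=82
d=1 and a=2a₀=82 at k=4, so the next step gives (m, d) = (41, 79) again — its k=1 value — and the period has length 4.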